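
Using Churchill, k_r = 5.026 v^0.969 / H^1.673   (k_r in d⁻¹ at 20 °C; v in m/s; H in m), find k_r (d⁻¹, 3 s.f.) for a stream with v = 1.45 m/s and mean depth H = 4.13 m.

k_r ≈ 0.672 d⁻¹

k_r = 5.026 × 1.45^0.969 / 4.13^1.673 = 5.026 × 1.433 / 10.73 = 0.6716 d⁻¹.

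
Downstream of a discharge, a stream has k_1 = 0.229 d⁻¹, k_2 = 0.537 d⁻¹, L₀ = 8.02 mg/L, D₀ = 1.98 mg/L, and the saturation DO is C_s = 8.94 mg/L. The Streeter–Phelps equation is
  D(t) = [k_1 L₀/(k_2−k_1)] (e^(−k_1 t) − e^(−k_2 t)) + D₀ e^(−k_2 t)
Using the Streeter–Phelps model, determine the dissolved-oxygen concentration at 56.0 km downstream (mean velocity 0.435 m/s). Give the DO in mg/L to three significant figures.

DO ≈ 6.49 mg/L

Travel time t = x/v = 56.0 km / (0.435 m/s) = 56000 m / 0.435 m/s = 128700 s = 1.490 d.
k_1 L₀/(k_2−k_1) = 0.229×8.02/(0.537−0.229) = 1.837/0.3080 = 5.963 mg/L.
e^(−k_1 t) = e^(−0.229×1.490) = 0.7109; e^(−k_2 t) = e^(−0.537×1.490) = 0.4493.
D = 5.963 × (0.7109 − 0.4493) + 1.98 × 0.4493 = 1.560 + 0.8896 = 2.450 mg/L.
DO = C_s − D = 8.94 − 2.450 = 6.490 mg/L.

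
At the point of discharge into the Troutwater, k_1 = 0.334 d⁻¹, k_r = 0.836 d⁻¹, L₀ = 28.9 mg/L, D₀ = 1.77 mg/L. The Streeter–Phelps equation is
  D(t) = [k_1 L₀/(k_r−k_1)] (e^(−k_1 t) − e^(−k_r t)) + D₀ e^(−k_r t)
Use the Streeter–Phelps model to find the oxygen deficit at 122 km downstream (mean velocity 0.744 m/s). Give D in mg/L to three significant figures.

D ≈ 6.63 mg/L

Travel time t = x/v = 122 km / (0.744 m/s) = 122000 m / 0.744 m/s = 164000 s = 1.898 d.
k_1 L₀/(k_r−k_1) = 0.334×28.9/(0.836−0.334) = 9.653/0.5020 = 19.23 mg/L.
e^(−k_1 t) = e^(−0.334×1.898) = 0.5305; e^(−k_r t) = e^(−0.836×1.898) = 0.2046.
D = 19.23 × (0.5305 − 0.2046) + 1.77 × 0.2046 = 6.267 + 0.3622 = 6.629 mg/L.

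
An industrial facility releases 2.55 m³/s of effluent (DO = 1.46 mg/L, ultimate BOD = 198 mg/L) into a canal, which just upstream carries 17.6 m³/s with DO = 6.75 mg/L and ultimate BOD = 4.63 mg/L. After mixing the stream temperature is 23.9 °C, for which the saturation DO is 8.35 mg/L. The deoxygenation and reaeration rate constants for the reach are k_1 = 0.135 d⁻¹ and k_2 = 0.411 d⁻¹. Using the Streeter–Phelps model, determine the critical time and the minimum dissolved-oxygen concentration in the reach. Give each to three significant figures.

Mixed DO = (17.6×6.75 + 2.55×1.46)/(17.6+2.55) = 122.5/20.15 = 6.081 mg/L.
Mixed L₀ = (17.6×4.63 + 2.55×198)/(20.15) = 586.4/20.15 = 29.10 mg/L.
Initial deficit D₀ = C_s − DO₀ = 8.35 − 6.081 = 2.269 mg/L.
t_c = (1/0.2760) ln[(0.411/0.135)(1 − 2.269×0.2760/(0.135×29.10))] = 3.623 × ln(2.559) = 3.404 d.
D_c = (0.135/0.411) × 29.10 × e^(−0.135×3.404) = 0.3285 × 29.10 × 0.6315 = 6.037 mg/L.
Minimum DO = 8.35 − 6.037 = 2.313 mg/L.

t_c ≈ 3.40 d; minimum DO ≈ 2.31 mg/L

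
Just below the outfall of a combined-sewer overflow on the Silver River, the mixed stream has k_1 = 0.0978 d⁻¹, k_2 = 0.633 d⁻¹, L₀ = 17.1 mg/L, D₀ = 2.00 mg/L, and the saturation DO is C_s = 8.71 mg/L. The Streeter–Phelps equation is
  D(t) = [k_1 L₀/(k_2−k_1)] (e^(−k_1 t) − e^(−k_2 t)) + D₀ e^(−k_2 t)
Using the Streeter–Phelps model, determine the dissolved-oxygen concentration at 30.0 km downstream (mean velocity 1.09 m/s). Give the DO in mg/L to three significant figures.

DO ≈ 6.60 mg/L

Travel time t = x/v = 30.0 km / (1.09 m/s) = 30000 m / 1.09 m/s = 27520 s = 0.3186 d.
k_1 L₀/(k_2−k_1) = 0.0978×17.1/(0.633−0.0978) = 1.672/0.5352 = 3.125 mg/L.
e^(−k_1 t) = e^(−0.0978×0.3186) = 0.9693; e^(−k_2 t) = e^(−0.633×0.3186) = 0.8174.
D = 3.125 × (0.9693 − 0.8174) + 2.00 × 0.8174 = 0.4748 + 1.635 = 2.110 mg/L.
DO = C_s − D = 8.71 − 2.110 = 6.600 mg/L.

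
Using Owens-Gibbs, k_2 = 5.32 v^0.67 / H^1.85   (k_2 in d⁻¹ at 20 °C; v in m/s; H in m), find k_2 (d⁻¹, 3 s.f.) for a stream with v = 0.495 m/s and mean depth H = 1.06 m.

k_2 = 5.32 × 0.495^0.67 / 1.06^1.85 = 5.32 × 0.6243 / 1.114 = 2.982 d⁻¹.

k_2 ≈ 2.98 d⁻¹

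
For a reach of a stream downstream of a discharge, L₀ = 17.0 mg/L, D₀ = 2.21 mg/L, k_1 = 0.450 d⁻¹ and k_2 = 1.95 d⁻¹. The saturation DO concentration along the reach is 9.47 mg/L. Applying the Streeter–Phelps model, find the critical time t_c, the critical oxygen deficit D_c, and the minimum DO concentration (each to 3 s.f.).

t_c = [1/(k_2−k_1)] ln[(k_2/k_1)(1 − D₀(k_2−k_1)/(k_1 L₀))]
= [1/(1.95−0.450)] ln[(1.95/0.450)(1 − 2.21×1.500/(0.450×17.0))]
= (1/1.500) ln[4.333 × 0.5667] = 0.6667 × ln(2.456) = 0.6667 × 0.8984 = 0.5989 d.
L(t_c) = L₀ e^(−k_1 t_c) = 17.0 × 0.7638 = 12.98 mg/L, and at the critical point k_2 D_c = k_1 L, so D_c = (0.450/1.95) × 12.98 = 2.996 mg/L.
Minimum DO = C_s − D_c = 9.47 − 2.996 = 6.474 mg/L.

t_c ≈ 0.599 d; D_c ≈ 3.00 mg/L; min DO ≈ 6.47 mg/L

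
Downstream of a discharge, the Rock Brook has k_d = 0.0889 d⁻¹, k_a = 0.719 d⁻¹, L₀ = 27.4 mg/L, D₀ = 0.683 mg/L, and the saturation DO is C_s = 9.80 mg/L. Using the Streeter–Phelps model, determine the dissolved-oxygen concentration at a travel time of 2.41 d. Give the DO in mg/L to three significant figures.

DO ≈ 7.24 mg/L

k_d L₀/(k_a−k_d) = 0.0889×27.4/(0.719−0.0889) = 2.436/0.6301 = 3.866 mg/L.
e^(−k_d t) = e^(−0.0889×2.410) = 0.8071; e^(−k_a t) = e^(−0.719×2.410) = 0.1768.
D = 3.866 × (0.8071 − 0.1768) + 0.683 × 0.1768 = 2.437 + 0.1207 = 2.558 mg/L.
DO = C_s − D = 9.80 − 2.558 = 7.242 mg/L.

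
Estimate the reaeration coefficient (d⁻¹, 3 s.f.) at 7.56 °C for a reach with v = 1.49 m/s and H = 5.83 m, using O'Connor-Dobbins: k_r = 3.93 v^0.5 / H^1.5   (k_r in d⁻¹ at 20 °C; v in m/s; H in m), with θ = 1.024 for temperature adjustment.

k_r(20) = 3.93 × 1.49^0.5 / 5.83^1.5 = 3.93 × 1.221 / 14.08 = 0.3408 d⁻¹.
k_r(7.56) = 0.3408 × 1.024^(7.56−20) = 0.3408 × 0.7445 = 0.2537 d⁻¹.

k_r ≈ 0.254 d⁻¹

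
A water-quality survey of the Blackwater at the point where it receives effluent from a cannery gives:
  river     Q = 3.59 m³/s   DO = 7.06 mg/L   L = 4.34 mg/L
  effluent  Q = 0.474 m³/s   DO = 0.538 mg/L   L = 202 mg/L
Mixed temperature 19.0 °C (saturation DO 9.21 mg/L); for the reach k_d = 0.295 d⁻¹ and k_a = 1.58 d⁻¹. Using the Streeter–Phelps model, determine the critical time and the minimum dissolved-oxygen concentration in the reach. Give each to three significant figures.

t_c ≈ 0.822 d; minimum DO ≈ 5.20 mg/L

Mixed DO = (3.59×7.06 + 0.474×0.538)/(3.59+0.474) = 25.60/4.064 = 6.299 mg/L.
Mixed L₀ = (3.59×4.34 + 0.474×202)/(4.064) = 111.3/4.064 = 27.39 mg/L.
Initial deficit D₀ = C_s − DO₀ = 9.21 − 6.299 = 2.911 mg/L.
t_c = (1/1.285) ln[(1.58/0.295)(1 − 2.911×1.285/(0.295×27.39))] = 0.7782 × ln(2.877) = 0.8224 d.
D_c = (0.295/1.58) × 27.39 × e^(−0.295×0.8224) = 0.1867 × 27.39 × 0.7846 = 4.013 mg/L.
Minimum DO = 9.21 − 4.013 = 5.197 mg/L.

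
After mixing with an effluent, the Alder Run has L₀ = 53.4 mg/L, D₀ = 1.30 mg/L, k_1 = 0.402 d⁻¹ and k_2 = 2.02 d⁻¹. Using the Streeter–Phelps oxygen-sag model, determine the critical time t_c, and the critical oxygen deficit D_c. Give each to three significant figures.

t_c ≈ 0.934 d; D_c ≈ 7.30 mg/L

At the critical point dD/dt = 0, so k_1 L₀ e^(−k_1 t) = k_2 D. Substituting D(t) from the Streeter–Phelps equation and solving for t gives
t_c = ln[(k_2/k_1)(1 − D₀(k_2−k_1)/(k_1 L₀))] / (k_2−k_1).
Here k_2−k_1 = 1.618 d⁻¹ and 1 − D₀(k_2−k_1)/(k_1 L₀) = 1 − 1.30×1.618/(0.402×53.4) = 0.9020, so
t_c = ln(5.025 × 0.9020) / 1.618 = 1.511 / 1.618 = 0.9340 d.
L(t_c) = L₀ e^(−k_1 t_c) = 53.4 × 0.6870 = 36.68 mg/L, and at the critical point k_2 D_c = k_1 L, so D_c = (0.402/2.02) × 36.68 = 7.300 mg/L.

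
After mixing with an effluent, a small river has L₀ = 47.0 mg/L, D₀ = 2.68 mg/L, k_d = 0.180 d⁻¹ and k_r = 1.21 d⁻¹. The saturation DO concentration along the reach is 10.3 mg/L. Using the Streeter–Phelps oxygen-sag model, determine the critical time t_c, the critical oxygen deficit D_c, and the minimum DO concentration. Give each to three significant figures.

t_c ≈ 1.47 d; D_c ≈ 5.37 mg/L; min DO ≈ 4.93 mg/L

At the critical point dD/dt = 0, so k_d L₀ e^(−k_d t) = k_r D. Substituting D(t) from the Streeter–Phelps equation and solving for t gives
t_c = ln[(k_r/k_d)(1 − D₀(k_r−k_d)/(k_d L₀))] / (k_r−k_d).
Here k_r−k_d = 1.030 d⁻¹ and 1 − D₀(k_r−k_d)/(k_d L₀) = 1 − 2.68×1.030/(0.180×47.0) = 0.6737, so
t_c = ln(6.722 × 0.6737) / 1.030 = 1.510 / 1.030 = 1.466 d.
D_c = (k_d/k_r) L₀ e^(−k_d t_c) = (0.180/1.21) × 47.0 × e^(−0.180×1.466) = 0.1488 × 47.0 × 0.7680 = 5.370 mg/L.
Minimum DO = C_s − D_c = 10.3 − 5.370 = 4.930 mg/L.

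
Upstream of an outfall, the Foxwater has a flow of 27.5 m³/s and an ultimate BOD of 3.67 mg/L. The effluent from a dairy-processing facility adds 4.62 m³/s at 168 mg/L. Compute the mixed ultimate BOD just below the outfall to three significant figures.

Flow-weighted mixing: C = (Q_r C_r + Q_w C_w)/(Q_r + Q_w)
= (27.5×3.67 + 4.62×168)/(27.5 + 4.62) = 877.1/32.12 = 27.31 mg/L.

27.3 mg/L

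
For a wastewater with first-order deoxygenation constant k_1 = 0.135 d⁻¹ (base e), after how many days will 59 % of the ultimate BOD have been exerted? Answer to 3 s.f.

t ≈ 6.60 d

y/L₀ = 1 − e^(−k_1 t) = 0.59 ⇒ e^(−k_1 t) = 0.410
t = −ln(0.410) / 0.135 = 0.8916 / 0.135 = 6.604 d.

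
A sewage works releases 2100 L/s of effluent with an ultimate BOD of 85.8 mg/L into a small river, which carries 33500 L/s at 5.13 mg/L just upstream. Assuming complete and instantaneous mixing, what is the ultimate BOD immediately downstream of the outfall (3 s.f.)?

Flow-weighted mixing: C = (Q_r C_r + Q_w C_w)/(Q_r + Q_w)
= (33500×5.13 + 2100×85.8)/(33500 + 2100) = 352000/35600 = 9.889 mg/L.

9.89 mg/L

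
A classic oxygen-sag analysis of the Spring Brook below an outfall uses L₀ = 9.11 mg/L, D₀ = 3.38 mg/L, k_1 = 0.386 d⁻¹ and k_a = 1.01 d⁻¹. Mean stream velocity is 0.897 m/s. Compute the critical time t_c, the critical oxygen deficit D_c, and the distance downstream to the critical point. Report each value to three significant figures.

t_c ≈ 0.0739 d; D_c ≈ 3.38 mg/L; x_c ≈ 5.73 km

t_c = [1/(k_a−k_1)] ln[(k_a/k_1)(1 − D₀(k_a−k_1)/(k_1 L₀))]
= [1/(1.01−0.386)] ln[(1.01/0.386)(1 − 3.38×0.6240/(0.386×9.11))]
= (1/0.6240) ln[2.617 × 0.4002] = 1.603 × ln(1.047) = 1.603 × 0.04611 = 0.07390 d.
L(t_c) = L₀ e^(−k_1 t_c) = 9.11 × 0.9719 = 8.854 mg/L, and at the critical point k_a D_c = k_1 L, so D_c = (0.386/1.01) × 8.854 = 3.384 mg/L.
x_c = v t_c = 0.897 m/s × 0.07390 d × 86400 s/d = 5727 m ≈ 5.73 km.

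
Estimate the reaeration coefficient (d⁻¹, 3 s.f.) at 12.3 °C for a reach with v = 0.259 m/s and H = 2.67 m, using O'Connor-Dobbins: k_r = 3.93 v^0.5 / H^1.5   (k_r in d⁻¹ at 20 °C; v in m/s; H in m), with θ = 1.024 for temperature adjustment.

k_r(20) = 3.93 × 0.259^0.5 / 2.67^1.5 = 3.93 × 0.5089 / 4.363 = 0.4584 d⁻¹.
k_r(12.3) = 0.4584 × 1.024^(12.3−20) = 0.4584 × 0.8331 = 0.3819 d⁻¹.

k_r ≈ 0.382 d⁻¹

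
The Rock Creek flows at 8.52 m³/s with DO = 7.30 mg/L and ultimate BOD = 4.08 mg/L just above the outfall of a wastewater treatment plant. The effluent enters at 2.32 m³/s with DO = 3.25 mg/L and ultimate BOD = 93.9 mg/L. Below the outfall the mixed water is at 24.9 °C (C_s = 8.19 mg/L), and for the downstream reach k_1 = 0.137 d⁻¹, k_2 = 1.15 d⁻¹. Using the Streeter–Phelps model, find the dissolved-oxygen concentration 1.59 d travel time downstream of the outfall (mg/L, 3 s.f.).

DO ≈ 5.88 mg/L

Mixed DO = (8.52×7.30 + 2.32×3.25)/(8.52+2.32) = 69.74/10.84 = 6.433 mg/L.
Mixed L₀ = (8.52×4.08 + 2.32×93.9)/(10.84) = 252.6/10.84 = 23.30 mg/L.
Initial deficit D₀ = C_s − DO₀ = 8.19 − 6.433 = 1.757 mg/L.
D(1.59) = [0.137×23.30/(1.15−0.137)](e^(−0.137×1.59) − e^(−1.15×1.59)) + 1.757 e^(−1.15×1.59)
= 3.152 × (0.8043 − 0.1607) + 1.757 × 0.1607 = 2.311 mg/L.
DO = 8.19 − 2.311 = 5.879 mg/L.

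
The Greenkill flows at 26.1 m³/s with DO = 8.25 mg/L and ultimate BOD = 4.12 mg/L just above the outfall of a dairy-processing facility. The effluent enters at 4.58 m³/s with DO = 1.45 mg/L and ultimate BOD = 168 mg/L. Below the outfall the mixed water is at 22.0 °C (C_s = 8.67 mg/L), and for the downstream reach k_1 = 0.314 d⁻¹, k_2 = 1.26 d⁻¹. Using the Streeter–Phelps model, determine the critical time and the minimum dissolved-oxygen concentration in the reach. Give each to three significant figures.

Mixed DO = (26.1×8.25 + 4.58×1.45)/(26.1+4.58) = 222.0/30.68 = 7.235 mg/L.
Mixed L₀ = (26.1×4.12 + 4.58×168)/(30.68) = 877.0/30.68 = 28.58 mg/L.
Initial deficit D₀ = C_s − DO₀ = 8.67 − 7.235 = 1.435 mg/L.
t_c = (1/0.9460) ln[(1.26/0.314)(1 − 1.435×0.9460/(0.314×28.58))] = 1.057 × ln(3.406) = 1.295 d.
D_c = (0.314/1.26) × 28.58 × e^(−0.314×1.295) = 0.2492 × 28.58 × 0.6658 = 4.743 mg/L.
Minimum DO = 8.67 − 4.743 = 3.927 mg/L.

t_c ≈ 1.30 d; minimum DO ≈ 3.93 mg/L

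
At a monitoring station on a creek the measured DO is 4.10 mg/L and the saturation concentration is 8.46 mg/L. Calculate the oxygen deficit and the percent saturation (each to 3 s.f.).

D ≈ 4.36 mg/L; 48.5 % saturation

D = C_s − C = 8.46 − 4.10 = 4.36 mg/L.
% saturation = 4.10/8.46 × 100 = 48.5 %.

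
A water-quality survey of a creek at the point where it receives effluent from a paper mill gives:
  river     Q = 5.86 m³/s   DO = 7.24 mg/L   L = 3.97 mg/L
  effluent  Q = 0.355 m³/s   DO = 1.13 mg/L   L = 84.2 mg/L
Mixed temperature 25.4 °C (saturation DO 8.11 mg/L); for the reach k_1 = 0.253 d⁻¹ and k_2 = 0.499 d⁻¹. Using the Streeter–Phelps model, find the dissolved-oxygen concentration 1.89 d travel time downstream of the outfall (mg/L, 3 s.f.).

DO ≈ 5.61 mg/L

Mixed DO = (5.86×7.24 + 0.355×1.13)/(5.86+0.355) = 42.83/6.215 = 6.891 mg/L.
Mixed L₀ = (5.86×3.97 + 0.355×84.2)/(6.215) = 53.16/6.215 = 8.553 mg/L.
Initial deficit D₀ = C_s − DO₀ = 8.11 − 6.891 = 1.219 mg/L.
D(1.89) = [0.253×8.553/(0.499−0.253)](e^(−0.253×1.89) − e^(−0.499×1.89)) + 1.219 e^(−0.499×1.89)
= 8.796 × (0.6199 − 0.3894) + 1.219 × 0.3894 = 2.502 mg/L.
DO = 8.11 − 2.502 = 5.608 mg/L.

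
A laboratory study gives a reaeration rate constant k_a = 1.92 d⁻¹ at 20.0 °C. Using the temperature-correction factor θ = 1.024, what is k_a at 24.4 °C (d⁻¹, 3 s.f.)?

k_a ≈ 2.13 d⁻¹

k_a(T₂) = k_a(T₁) · θ^(T₂−T₁) = 1.92 × 1.024^(24.4−20.0)
= 1.92 × 1.024^4.40 = 1.92 × 1.110 = 2.131 d⁻¹.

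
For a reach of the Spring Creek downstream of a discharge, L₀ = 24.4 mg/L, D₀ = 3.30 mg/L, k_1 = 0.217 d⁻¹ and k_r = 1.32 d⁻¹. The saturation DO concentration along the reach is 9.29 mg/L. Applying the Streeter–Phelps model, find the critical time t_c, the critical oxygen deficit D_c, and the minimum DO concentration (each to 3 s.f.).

t_c = [1/(k_r−k_1)] ln[(k_r/k_1)(1 − D₀(k_r−k_1)/(k_1 L₀))]
= [1/(1.32−0.217)] ln[(1.32/0.217)(1 − 3.30×1.103/(0.217×24.4))]
= (1/1.103) ln[6.083 × 0.3126] = 0.9066 × ln(1.901) = 0.9066 × 0.6425 = 0.5825 d.
L(t_c) = L₀ e^(−k_1 t_c) = 24.4 × 0.8813 = 21.50 mg/L, and at the critical point k_r D_c = k_1 L, so D_c = (0.217/1.32) × 21.50 = 3.535 mg/L.
Minimum DO = C_s − D_c = 9.29 − 3.535 = 5.755 mg/L.

t_c ≈ 0.583 d; D_c ≈ 3.53 mg/L; min DO ≈ 5.76 mg/L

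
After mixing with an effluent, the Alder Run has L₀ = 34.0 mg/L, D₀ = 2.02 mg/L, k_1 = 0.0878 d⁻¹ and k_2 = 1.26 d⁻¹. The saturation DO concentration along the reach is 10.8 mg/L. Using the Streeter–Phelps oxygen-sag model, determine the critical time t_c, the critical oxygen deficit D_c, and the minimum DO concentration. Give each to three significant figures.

t_c = [1/(k_2−k_1)] ln[(k_2/k_1)(1 − D₀(k_2−k_1)/(k_1 L₀))]
= [1/(1.26−0.0878)] ln[(1.26/0.0878)(1 − 2.02×1.172/(0.0878×34.0))]
= (1/1.172) ln[14.35 × 0.2068] = 0.8531 × ln(2.968) = 0.8531 × 1.088 = 0.9280 d.
D_c = (k_1/k_2) L₀ e^(−k_1 t_c) = (0.0878/1.26) × 34.0 × e^(−0.0878×0.9280) = 0.06968 × 34.0 × 0.9218 = 2.184 mg/L.
Minimum DO = C_s − D_c = 10.8 − 2.184 = 8.616 mg/L.

t_c ≈ 0.928 d; D_c ≈ 2.18 mg/L; min DO ≈ 8.62 mg/L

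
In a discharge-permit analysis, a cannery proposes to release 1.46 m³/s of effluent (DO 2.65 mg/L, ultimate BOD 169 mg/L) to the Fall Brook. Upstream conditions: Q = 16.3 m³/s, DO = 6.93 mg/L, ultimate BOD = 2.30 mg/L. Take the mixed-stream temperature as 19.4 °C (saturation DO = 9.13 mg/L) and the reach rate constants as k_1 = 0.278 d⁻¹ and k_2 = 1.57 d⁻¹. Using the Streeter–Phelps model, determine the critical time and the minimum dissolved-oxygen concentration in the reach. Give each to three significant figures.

t_c ≈ 0.294 d; minimum DO ≈ 6.52 mg/L

Mixed DO = (16.3×6.93 + 1.46×2.65)/(16.3+1.46) = 116.8/17.76 = 6.578 mg/L.
Mixed L₀ = (16.3×2.30 + 1.46×169)/(17.76) = 284.2/17.76 = 16.00 mg/L.
Initial deficit D₀ = C_s − DO₀ = 9.13 − 6.578 = 2.552 mg/L.
t_c = (1/1.292) ln[(1.57/0.278)(1 − 2.552×1.292/(0.278×16.00))] = 0.7740 × ln(1.462) = 0.2942 d.
D_c = (0.278/1.57) × 16.00 × e^(−0.278×0.2942) = 0.1771 × 16.00 × 0.9215 = 2.611 mg/L.
Minimum DO = 9.13 − 2.611 = 6.519 mg/L.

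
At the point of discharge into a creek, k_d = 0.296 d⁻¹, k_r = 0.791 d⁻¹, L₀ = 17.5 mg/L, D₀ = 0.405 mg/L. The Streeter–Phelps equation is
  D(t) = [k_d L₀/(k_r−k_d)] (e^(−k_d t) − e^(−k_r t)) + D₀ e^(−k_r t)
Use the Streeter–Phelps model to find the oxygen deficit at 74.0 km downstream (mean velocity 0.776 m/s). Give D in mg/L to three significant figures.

D ≈ 3.35 mg/L

Travel time t = x/v = 74.0 km / (0.776 m/s) = 74000 m / 0.776 m/s = 95360 s = 1.104 d.
k_d L₀/(k_r−k_d) = 0.296×17.5/(0.791−0.296) = 5.180/0.4950 = 10.46 mg/L.
e^(−k_d t) = e^(−0.296×1.104) = 0.7213; e^(−k_r t) = e^(−0.791×1.104) = 0.4177.
D = 10.46 × (0.7213 − 0.4177) + 0.405 × 0.4177 = 3.177 + 0.1692 = 3.346 mg/L.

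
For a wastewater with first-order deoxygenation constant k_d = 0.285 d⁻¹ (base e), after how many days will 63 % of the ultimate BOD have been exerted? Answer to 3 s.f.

y/L₀ = 1 − e^(−k_d t) = 0.63 ⇒ e^(−k_d t) = 0.370
t = −ln(0.370) / 0.285 = 0.9943 / 0.285 = 3.489 d.

t ≈ 3.49 d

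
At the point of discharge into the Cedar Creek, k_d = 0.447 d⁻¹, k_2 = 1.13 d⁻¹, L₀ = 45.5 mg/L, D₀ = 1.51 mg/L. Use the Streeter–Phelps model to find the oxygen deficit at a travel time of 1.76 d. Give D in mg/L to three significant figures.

D ≈ 9.69 mg/L

k_d L₀/(k_2−k_d) = 0.447×45.5/(1.13−0.447) = 20.34/0.6830 = 29.78 mg/L.
e^(−k_d t) = e^(−0.447×1.760) = 0.4553; e^(−k_2 t) = e^(−1.13×1.760) = 0.1369.
D = 29.78 × (0.4553 − 0.1369) + 1.51 × 0.1369 = 9.484 + 0.2067 = 9.690 mg/L.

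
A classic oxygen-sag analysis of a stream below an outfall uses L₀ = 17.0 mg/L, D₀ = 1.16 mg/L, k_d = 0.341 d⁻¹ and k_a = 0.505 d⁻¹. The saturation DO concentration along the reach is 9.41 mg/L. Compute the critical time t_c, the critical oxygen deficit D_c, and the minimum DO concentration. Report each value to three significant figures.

With k_a/k_d = 1.481 and 1 − D₀(k_a−k_d)/(k_d L₀) = 0.9672,
t_c = ln(1.481 × 0.9672) / (0.505 − 0.341) = ln(1.432) / 0.1640 = 0.3593/0.1640 = 2.191 d.
D_c = (k_d/k_a) L₀ e^(−k_d t_c) = (0.341/0.505) × 17.0 × e^(−0.341×2.191) = 0.6752 × 17.0 × 0.4737 = 5.438 mg/L.
Minimum DO = C_s − D_c = 9.41 − 5.438 = 3.972 mg/L.

t_c ≈ 2.19 d; D_c ≈ 5.44 mg/L; min DO ≈ 3.97 mg/L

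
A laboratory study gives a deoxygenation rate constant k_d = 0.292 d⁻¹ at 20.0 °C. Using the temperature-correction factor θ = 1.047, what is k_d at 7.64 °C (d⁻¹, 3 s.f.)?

k_d ≈ 0.166 d⁻¹

k_d(T₂) = k_d(T₁) · θ^(T₂−T₁) = 0.292 × 1.047^(7.64−20.0)
= 0.292 × 1.047^-12.4 = 0.292 × 0.5668 = 0.1655 d⁻¹.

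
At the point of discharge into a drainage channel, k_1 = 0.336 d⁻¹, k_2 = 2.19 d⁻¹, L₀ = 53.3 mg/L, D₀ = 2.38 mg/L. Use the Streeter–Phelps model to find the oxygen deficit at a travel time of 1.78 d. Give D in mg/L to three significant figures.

k_1 L₀/(k_2−k_1) = 0.336×53.3/(2.19−0.336) = 17.91/1.854 = 9.660 mg/L.
e^(−k_1 t) = e^(−0.336×1.780) = 0.5499; e^(−k_2 t) = e^(−2.19×1.780) = 0.02028.
D = 9.660 × (0.5499 − 0.02028) + 2.38 × 0.02028 = 5.116 + 0.04826 = 5.164 mg/L.

D ≈ 5.16 mg/L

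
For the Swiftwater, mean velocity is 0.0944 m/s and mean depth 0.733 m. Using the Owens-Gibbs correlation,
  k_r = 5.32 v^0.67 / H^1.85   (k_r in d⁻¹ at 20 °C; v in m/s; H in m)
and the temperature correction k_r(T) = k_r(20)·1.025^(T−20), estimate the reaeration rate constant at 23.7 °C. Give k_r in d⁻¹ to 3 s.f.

k_r ≈ 2.13 d⁻¹

k_r(20) = 5.32 × 0.0944^0.67 / 0.733^1.85 = 5.32 × 0.2057 / 0.5629 = 1.944 d⁻¹.
k_r(23.7) = 1.944 × 1.025^(23.7−20) = 1.944 × 1.096 = 2.130 d⁻¹.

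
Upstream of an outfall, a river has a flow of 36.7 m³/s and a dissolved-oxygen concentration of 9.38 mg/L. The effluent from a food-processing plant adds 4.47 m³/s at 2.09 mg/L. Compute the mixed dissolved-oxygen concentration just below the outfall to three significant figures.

8.59 mg/L

Flow-weighted mixing: C = (Q_r C_r + Q_w C_w)/(Q_r + Q_w)
= (36.7×9.38 + 4.47×2.09)/(36.7 + 4.47) = 353.6/41.17 = 8.588 mg/L.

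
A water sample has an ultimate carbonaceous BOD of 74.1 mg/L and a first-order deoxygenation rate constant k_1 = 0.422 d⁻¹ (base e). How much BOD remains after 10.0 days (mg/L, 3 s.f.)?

L_t = L₀ e^(−k_1 t) = 74.1 × e^(−0.422×10.0) = 74.1 × 0.01470 = 1.089 mg/L.

L ≈ 1.09 mg/L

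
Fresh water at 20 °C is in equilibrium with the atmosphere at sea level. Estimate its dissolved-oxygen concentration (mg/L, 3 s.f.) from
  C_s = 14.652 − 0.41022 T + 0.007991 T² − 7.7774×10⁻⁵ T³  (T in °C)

C_s = 14.652 − 0.41022×20 + 0.007991×20² − 7.7774×10⁻⁵×20³ = 9.022 mg/L.

C_s ≈ 9.02 mg/L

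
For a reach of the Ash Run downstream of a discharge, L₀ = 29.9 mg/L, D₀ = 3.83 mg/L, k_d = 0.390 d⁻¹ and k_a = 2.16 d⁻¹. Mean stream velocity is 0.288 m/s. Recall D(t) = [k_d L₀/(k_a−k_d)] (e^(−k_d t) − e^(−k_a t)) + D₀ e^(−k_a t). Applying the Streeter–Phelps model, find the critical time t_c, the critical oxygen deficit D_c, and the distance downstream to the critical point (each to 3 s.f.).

t_c ≈ 0.475 d; D_c ≈ 4.49 mg/L; x_c ≈ 11.8 km

With k_a/k_d = 5.538 and 1 − D₀(k_a−k_d)/(k_d L₀) = 0.4187,
t_c = ln(5.538 × 0.4187) / (2.16 − 0.390) = ln(2.319) / 1.770 = 0.8410/1.770 = 0.4751 d.
L(t_c) = L₀ e^(−k_d t_c) = 29.9 × 0.8309 = 24.84 mg/L, and at the critical point k_a D_c = k_d L, so D_c = (0.390/2.16) × 24.84 = 4.485 mg/L.
x_c = v t_c = 0.288 m/s × 0.4751 d × 86400 s/d = 11820 m ≈ 11.8 km.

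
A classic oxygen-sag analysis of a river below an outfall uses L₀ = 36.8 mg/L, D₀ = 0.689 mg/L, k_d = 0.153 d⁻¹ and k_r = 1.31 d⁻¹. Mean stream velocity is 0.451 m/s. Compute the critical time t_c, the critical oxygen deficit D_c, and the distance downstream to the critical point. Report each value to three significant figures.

With k_r/k_d = 8.562 and 1 − D₀(k_r−k_d)/(k_d L₀) = 0.8584,
t_c = ln(8.562 × 0.8584) / (1.31 − 0.153) = ln(7.350) / 1.157 = 1.995/1.157 = 1.724 d.
D_c = (k_d/k_r) L₀ e^(−k_d t_c) = (0.153/1.31) × 36.8 × e^(−0.153×1.724) = 0.1168 × 36.8 × 0.7681 = 3.302 mg/L.
x_c = v t_c = 0.451 m/s × 1.724 d × 86400 s/d = 67180 m ≈ 67.2 km.

t_c ≈ 1.72 d; D_c ≈ 3.30 mg/L; x_c ≈ 67.2 km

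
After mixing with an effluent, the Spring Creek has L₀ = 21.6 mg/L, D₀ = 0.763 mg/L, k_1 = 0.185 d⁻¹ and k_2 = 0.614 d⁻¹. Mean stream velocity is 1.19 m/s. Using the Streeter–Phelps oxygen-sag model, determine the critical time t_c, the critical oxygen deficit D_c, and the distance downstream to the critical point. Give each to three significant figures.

With k_2/k_1 = 3.319 and 1 − D₀(k_2−k_1)/(k_1 L₀) = 0.9181,
t_c = ln(3.319 × 0.9181) / (0.614 − 0.185) = ln(3.047) / 0.4290 = 1.114/0.4290 = 2.597 d.
D_c = (k_1/k_2) L₀ e^(−k_1 t_c) = (0.185/0.614) × 21.6 × e^(−0.185×2.597) = 0.3013 × 21.6 × 0.6185 = 4.025 mg/L.
x_c = v t_c = 1.19 m/s × 2.597 d × 86400 s/d = 267000 m ≈ 267 km.

t_c ≈ 2.60 d; D_c ≈ 4.03 mg/L; x_c ≈ 267 km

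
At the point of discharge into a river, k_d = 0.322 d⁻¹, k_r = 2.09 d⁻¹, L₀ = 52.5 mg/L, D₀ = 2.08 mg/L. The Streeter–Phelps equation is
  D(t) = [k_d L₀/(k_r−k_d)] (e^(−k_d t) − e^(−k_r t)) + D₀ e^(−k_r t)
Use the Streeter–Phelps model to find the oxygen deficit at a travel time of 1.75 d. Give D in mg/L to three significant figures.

k_d L₀/(k_r−k_d) = 0.322×52.5/(2.09−0.322) = 16.91/1.768 = 9.562 mg/L.
e^(−k_d t) = e^(−0.322×1.750) = 0.5692; e^(−k_r t) = e^(−2.09×1.750) = 0.02580.
D = 9.562 × (0.5692 − 0.02580) + 2.08 × 0.02580 = 5.196 + 0.05366 = 5.250 mg/L.

D ≈ 5.25 mg/L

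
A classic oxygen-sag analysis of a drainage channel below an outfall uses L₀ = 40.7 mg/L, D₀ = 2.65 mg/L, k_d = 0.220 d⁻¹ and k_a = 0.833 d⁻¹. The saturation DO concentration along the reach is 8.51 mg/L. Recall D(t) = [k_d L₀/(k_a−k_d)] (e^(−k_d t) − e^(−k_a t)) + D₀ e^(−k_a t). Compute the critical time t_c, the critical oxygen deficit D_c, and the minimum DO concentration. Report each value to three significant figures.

t_c ≈ 1.85 d; D_c ≈ 7.16 mg/L; min DO ≈ 1.35 mg/L

At the critical point dD/dt = 0, so k_d L₀ e^(−k_d t) = k_a D. Substituting D(t) from the Streeter–Phelps equation and solving for t gives
t_c = ln[(k_a/k_d)(1 − D₀(k_a−k_d)/(k_d L₀))] / (k_a−k_d).
Here k_a−k_d = 0.6130 d⁻¹ and 1 − D₀(k_a−k_d)/(k_d L₀) = 1 − 2.65×0.6130/(0.220×40.7) = 0.8186, so
t_c = ln(3.786 × 0.8186) / 0.6130 = 1.131 / 0.6130 = 1.845 d.
D_c = (k_d/k_a) L₀ e^(−k_d t_c) = (0.220/0.833) × 40.7 × e^(−0.220×1.845) = 0.2641 × 40.7 × 0.6663 = 7.162 mg/L.
Minimum DO = C_s − D_c = 8.51 − 7.162 = 1.348 mg/L.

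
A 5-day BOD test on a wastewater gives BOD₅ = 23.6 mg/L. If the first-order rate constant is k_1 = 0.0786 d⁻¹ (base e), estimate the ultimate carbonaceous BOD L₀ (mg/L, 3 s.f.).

BOD₅ = L₀(1 − e^(−5k_1)) ⇒ L₀ = BOD₅ / (1 − e^(−5×0.0786))
= 23.6 / (1 − 0.6750) = 23.6 / 0.3250 = 72.62 mg/L.

L₀ ≈ 72.6 mg/L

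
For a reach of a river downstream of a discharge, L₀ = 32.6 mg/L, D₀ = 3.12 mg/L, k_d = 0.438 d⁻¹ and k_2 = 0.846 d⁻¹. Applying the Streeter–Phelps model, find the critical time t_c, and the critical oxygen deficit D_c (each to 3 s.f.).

t_c = [1/(k_2−k_d)] ln[(k_2/k_d)(1 − D₀(k_2−k_d)/(k_d L₀))]
= [1/(0.846−0.438)] ln[(0.846/0.438)(1 − 3.12×0.4080/(0.438×32.6))]
= (1/0.4080) ln[1.932 × 0.9108] = 2.451 × ln(1.759) = 2.451 × 0.5649 = 1.385 d.
D_c = (k_d/k_2) L₀ e^(−k_d t_c) = (0.438/0.846) × 32.6 × e^(−0.438×1.385) = 0.5177 × 32.6 × 0.5453 = 9.203 mg/L.

t_c ≈ 1.38 d; D_c ≈ 9.20 mg/L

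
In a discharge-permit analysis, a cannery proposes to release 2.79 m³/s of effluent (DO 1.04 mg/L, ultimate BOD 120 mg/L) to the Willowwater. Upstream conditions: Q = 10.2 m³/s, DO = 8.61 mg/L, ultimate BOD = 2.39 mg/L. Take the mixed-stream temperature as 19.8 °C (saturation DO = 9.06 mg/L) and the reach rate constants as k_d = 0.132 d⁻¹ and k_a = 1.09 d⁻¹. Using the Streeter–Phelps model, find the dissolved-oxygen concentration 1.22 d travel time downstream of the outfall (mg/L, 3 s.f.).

Mixed DO = (10.2×8.61 + 2.79×1.04)/(10.2+2.79) = 90.72/12.99 = 6.984 mg/L.
Mixed L₀ = (10.2×2.39 + 2.79×120)/(12.99) = 359.2/12.99 = 27.65 mg/L.
Initial deficit D₀ = C_s − DO₀ = 9.06 − 6.984 = 2.076 mg/L.
D(1.22) = [0.132×27.65/(1.09−0.132)](e^(−0.132×1.22) − e^(−1.09×1.22)) + 2.076 e^(−1.09×1.22)
= 3.810 × (0.8513 − 0.2645) + 2.076 × 0.2645 = 2.784 mg/L.
DO = 9.06 − 2.784 = 6.276 mg/L.

DO ≈ 6.28 mg/L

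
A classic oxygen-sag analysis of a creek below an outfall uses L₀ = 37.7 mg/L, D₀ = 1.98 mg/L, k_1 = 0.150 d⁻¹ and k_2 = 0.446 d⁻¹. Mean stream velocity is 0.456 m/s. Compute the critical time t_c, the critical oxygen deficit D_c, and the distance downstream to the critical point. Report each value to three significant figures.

t_c ≈ 3.31 d; D_c ≈ 7.72 mg/L; x_c ≈ 130 km

At the critical point dD/dt = 0, so k_1 L₀ e^(−k_1 t) = k_2 D. Substituting D(t) from the Streeter–Phelps equation and solving for t gives
t_c = ln[(k_2/k_1)(1 − D₀(k_2−k_1)/(k_1 L₀))] / (k_2−k_1).
Here k_2−k_1 = 0.2960 d⁻¹ and 1 − D₀(k_2−k_1)/(k_1 L₀) = 1 − 1.98×0.2960/(0.150×37.7) = 0.8964, so
t_c = ln(2.973 × 0.8964) / 0.2960 = 0.9803 / 0.2960 = 3.312 d.
L(t_c) = L₀ e^(−k_1 t_c) = 37.7 × 0.6085 = 22.94 mg/L, and at the critical point k_2 D_c = k_1 L, so D_c = (0.150/0.446) × 22.94 = 7.715 mg/L.
x_c = v t_c = 0.456 m/s × 3.312 d × 86400 s/d = 130500 m ≈ 130 km.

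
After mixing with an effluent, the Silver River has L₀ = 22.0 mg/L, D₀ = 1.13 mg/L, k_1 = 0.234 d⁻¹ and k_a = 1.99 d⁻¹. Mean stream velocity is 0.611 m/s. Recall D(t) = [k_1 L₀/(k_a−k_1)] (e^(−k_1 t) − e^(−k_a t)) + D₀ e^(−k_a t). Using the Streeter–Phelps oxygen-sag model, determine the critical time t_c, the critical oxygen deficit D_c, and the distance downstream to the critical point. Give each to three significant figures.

At the critical point dD/dt = 0, so k_1 L₀ e^(−k_1 t) = k_a D. Substituting D(t) from the Streeter–Phelps equation and solving for t gives
t_c = ln[(k_a/k_1)(1 − D₀(k_a−k_1)/(k_1 L₀))] / (k_a−k_1).
Here k_a−k_1 = 1.756 d⁻¹ and 1 − D₀(k_a−k_1)/(k_1 L₀) = 1 − 1.13×1.756/(0.234×22.0) = 0.6146, so
t_c = ln(8.504 × 0.6146) / 1.756 = 1.654 / 1.756 = 0.9417 d.
D_c = (k_1/k_a) L₀ e^(−k_1 t_c) = (0.234/1.99) × 22.0 × e^(−0.234×0.9417) = 0.1176 × 22.0 × 0.8022 = 2.075 mg/L.
x_c = v t_c = 0.611 m/s × 0.9417 d × 86400 s/d = 49720 m ≈ 49.7 km.

t_c ≈ 0.942 d; D_c ≈ 2.08 mg/L; x_c ≈ 49.7 km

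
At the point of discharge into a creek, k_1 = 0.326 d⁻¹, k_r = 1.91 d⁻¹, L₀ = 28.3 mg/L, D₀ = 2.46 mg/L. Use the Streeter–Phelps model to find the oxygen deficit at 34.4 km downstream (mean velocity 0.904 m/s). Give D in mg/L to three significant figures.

Travel time t = x/v = 34.4 km / (0.904 m/s) = 34400 m / 0.904 m/s = 38050 s = 0.4404 d.
k_1 L₀/(k_r−k_1) = 0.326×28.3/(1.91−0.326) = 9.226/1.584 = 5.824 mg/L.
e^(−k_1 t) = e^(−0.326×0.4404) = 0.8663; e^(−k_r t) = e^(−1.91×0.4404) = 0.4312.
D = 5.824 × (0.8663 − 0.4312) + 2.46 × 0.4312 = 2.534 + 1.061 = 3.595 mg/L.

D ≈ 3.59 mg/L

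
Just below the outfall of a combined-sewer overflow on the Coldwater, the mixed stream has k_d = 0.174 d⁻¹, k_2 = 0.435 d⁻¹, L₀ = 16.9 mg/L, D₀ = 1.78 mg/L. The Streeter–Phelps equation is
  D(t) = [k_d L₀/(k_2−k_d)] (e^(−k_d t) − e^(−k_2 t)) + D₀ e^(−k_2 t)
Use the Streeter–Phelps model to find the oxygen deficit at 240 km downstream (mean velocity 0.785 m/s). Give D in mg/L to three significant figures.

Travel time t = x/v = 240 km / (0.785 m/s) = 240000 m / 0.785 m/s = 305700 s = 3.539 d.
k_d L₀/(k_2−k_d) = 0.174×16.9/(0.435−0.174) = 2.941/0.2610 = 11.27 mg/L.
e^(−k_d t) = e^(−0.174×3.539) = 0.5403; e^(−k_2 t) = e^(−0.435×3.539) = 0.2145.
D = 11.27 × (0.5403 − 0.2145) + 1.78 × 0.2145 = 3.670 + 0.3819 = 4.052 mg/L.

D ≈ 4.05 mg/L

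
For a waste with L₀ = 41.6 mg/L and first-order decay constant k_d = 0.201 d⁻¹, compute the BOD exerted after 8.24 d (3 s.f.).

y ≈ 33.7 mg/L

y_t = L₀(1 − e^(−k_d t)) = 41.6 × (1 − e^(−0.201×8.24))
= 41.6 × (1 − 0.1909) = 41.6 × 0.8091 = 33.66 mg/L.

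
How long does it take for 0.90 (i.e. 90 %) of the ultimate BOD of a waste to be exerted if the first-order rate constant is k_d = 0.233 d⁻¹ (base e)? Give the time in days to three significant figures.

t ≈ 9.88 d

y/L₀ = 1 − e^(−k_d t) = 0.90 ⇒ e^(−k_d t) = 0.100
t = −ln(0.100) / 0.233 = 2.303 / 0.233 = 9.882 d.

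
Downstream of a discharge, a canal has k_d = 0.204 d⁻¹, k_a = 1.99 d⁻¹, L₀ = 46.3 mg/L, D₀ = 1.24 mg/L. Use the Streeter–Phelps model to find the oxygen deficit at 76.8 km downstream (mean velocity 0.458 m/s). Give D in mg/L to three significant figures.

Travel time t = x/v = 76.8 km / (0.458 m/s) = 76800 m / 0.458 m/s = 167700 s = 1.941 d.
k_d L₀/(k_a−k_d) = 0.204×46.3/(1.99−0.204) = 9.445/1.786 = 5.288 mg/L.
e^(−k_d t) = e^(−0.204×1.941) = 0.6731; e^(−k_a t) = e^(−1.99×1.941) = 0.02102.
D = 5.288 × (0.6731 − 0.02102) + 1.24 × 0.02102 = 3.448 + 0.02607 = 3.474 mg/L.

D ≈ 3.47 mg/L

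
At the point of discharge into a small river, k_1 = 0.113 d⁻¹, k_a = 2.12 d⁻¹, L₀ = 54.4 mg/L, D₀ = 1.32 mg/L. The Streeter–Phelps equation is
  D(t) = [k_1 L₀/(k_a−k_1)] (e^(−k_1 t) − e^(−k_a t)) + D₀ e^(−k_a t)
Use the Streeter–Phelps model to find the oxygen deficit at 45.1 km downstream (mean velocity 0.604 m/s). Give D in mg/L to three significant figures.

D ≈ 2.50 mg/L

Travel time t = x/v = 45.1 km / (0.604 m/s) = 45100 m / 0.604 m/s = 74670 s = 0.8642 d.
k_1 L₀/(k_a−k_1) = 0.113×54.4/(2.12−0.113) = 6.147/2.007 = 3.063 mg/L.
e^(−k_1 t) = e^(−0.113×0.8642) = 0.9070; e^(−k_a t) = e^(−2.12×0.8642) = 0.1601.
D = 3.063 × (0.9070 − 0.1601) + 1.32 × 0.1601 = 2.288 + 0.2113 = 2.499 mg/L.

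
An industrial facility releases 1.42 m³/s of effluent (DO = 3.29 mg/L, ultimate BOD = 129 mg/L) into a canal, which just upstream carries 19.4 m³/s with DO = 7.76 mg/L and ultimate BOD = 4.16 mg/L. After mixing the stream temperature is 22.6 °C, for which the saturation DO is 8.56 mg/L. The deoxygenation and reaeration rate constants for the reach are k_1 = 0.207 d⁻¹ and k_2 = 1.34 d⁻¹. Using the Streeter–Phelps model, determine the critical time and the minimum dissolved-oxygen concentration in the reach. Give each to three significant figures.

t_c ≈ 1.08 d; minimum DO ≈ 6.99 mg/L

Mixed DO = (19.4×7.76 + 1.42×3.29)/(19.4+1.42) = 155.2/20.82 = 7.455 mg/L.
Mixed L₀ = (19.4×4.16 + 1.42×129)/(20.82) = 263.9/20.82 = 12.67 mg/L.
Initial deficit D₀ = C_s − DO₀ = 8.56 − 7.455 = 1.105 mg/L.
t_c = (1/1.133) ln[(1.34/0.207)(1 − 1.105×1.133/(0.207×12.67))] = 0.8826 × ln(3.385) = 1.076 d.
D_c = (0.207/1.34) × 12.67 × e^(−0.207×1.076) = 0.1545 × 12.67 × 0.8003 = 1.567 mg/L.
Minimum DO = 8.56 − 1.567 = 6.993 mg/L.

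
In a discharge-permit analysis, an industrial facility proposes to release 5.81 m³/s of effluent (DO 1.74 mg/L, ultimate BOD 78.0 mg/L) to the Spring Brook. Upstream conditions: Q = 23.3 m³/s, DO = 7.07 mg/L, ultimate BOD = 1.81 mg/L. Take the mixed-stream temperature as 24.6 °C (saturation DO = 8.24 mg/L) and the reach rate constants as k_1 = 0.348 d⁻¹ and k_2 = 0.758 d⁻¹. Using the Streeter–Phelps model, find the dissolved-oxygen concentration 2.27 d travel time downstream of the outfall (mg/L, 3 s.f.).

DO ≈ 3.87 mg/L

Mixed DO = (23.3×7.07 + 5.81×1.74)/(23.3+5.81) = 174.8/29.11 = 6.006 mg/L.
Mixed L₀ = (23.3×1.81 + 5.81×78.0)/(29.11) = 495.4/29.11 = 17.02 mg/L.
Initial deficit D₀ = C_s − DO₀ = 8.24 − 6.006 = 2.234 mg/L.
D(2.27) = [0.348×17.02/(0.758−0.348)](e^(−0.348×2.27) − e^(−0.758×2.27)) + 2.234 e^(−0.758×2.27)
= 14.44 × (0.4539 − 0.1789) + 2.234 × 0.1789 = 4.370 mg/L.
DO = 8.24 − 4.370 = 3.870 mg/L.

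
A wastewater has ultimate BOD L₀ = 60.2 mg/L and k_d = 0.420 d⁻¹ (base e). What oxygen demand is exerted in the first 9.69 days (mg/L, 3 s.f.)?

y ≈ 59.2 mg/L

y_t = L₀(1 − e^(−k_d t)) = 60.2 × (1 − e^(−0.420×9.69))
= 60.2 × (1 − 0.01708) = 60.2 × 0.9829 = 59.17 mg/L.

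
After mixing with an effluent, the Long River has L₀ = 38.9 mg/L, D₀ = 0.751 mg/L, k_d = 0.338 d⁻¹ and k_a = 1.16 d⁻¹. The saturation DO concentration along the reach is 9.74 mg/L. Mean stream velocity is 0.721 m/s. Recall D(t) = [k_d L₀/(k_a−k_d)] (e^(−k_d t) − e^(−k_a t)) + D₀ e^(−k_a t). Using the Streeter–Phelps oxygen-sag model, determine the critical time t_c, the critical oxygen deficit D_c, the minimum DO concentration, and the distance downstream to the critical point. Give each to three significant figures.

With k_a/k_d = 3.432 and 1 − D₀(k_a−k_d)/(k_d L₀) = 0.9530,
t_c = ln(3.432 × 0.9530) / (1.16 − 0.338) = ln(3.271) / 0.8220 = 1.185/0.8220 = 1.442 d.
D_c = (k_d/k_a) L₀ e^(−k_d t_c) = (0.338/1.16) × 38.9 × e^(−0.338×1.442) = 0.2914 × 38.9 × 0.6143 = 6.963 mg/L.
Minimum DO = C_s − D_c = 9.74 − 6.963 = 2.777 mg/L.
x_c = v t_c = 0.721 m/s × 1.442 d × 86400 s/d = 89810 m ≈ 89.8 km.

t_c ≈ 1.44 d; D_c ≈ 6.96 mg/L; min DO ≈ 2.78 mg/L; x_c ≈ 89.8 km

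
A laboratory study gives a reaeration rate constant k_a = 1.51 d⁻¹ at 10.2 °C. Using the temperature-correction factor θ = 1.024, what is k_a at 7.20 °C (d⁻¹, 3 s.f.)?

k_a ≈ 1.41 d⁻¹

k_a(T₂) = k_a(T₁) · θ^(T₂−T₁) = 1.51 × 1.024^(7.20−10.2)
= 1.51 × 1.024^-3.00 = 1.51 × 0.9313 = 1.406 d⁻¹.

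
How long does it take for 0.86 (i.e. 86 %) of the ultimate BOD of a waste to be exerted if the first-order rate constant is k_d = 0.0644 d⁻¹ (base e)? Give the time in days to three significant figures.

t ≈ 30.5 d

y/L₀ = 1 − e^(−k_d t) = 0.86 ⇒ e^(−k_d t) = 0.140
t = −ln(0.140) / 0.0644 = 1.966 / 0.0644 = 30.53 d.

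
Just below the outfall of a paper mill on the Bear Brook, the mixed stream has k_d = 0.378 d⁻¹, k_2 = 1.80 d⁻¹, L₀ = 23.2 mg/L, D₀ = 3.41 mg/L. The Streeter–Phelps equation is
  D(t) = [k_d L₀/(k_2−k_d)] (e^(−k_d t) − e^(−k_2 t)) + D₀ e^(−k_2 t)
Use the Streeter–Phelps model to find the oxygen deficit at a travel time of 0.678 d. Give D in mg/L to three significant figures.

k_d L₀/(k_2−k_d) = 0.378×23.2/(1.80−0.378) = 8.770/1.422 = 6.167 mg/L.
e^(−k_d t) = e^(−0.378×0.6780) = 0.7739; e^(−k_2 t) = e^(−1.80×0.6780) = 0.2951.
D = 6.167 × (0.7739 − 0.2951) + 3.41 × 0.2951 = 2.953 + 1.006 = 3.959 mg/L.

D ≈ 3.96 mg/L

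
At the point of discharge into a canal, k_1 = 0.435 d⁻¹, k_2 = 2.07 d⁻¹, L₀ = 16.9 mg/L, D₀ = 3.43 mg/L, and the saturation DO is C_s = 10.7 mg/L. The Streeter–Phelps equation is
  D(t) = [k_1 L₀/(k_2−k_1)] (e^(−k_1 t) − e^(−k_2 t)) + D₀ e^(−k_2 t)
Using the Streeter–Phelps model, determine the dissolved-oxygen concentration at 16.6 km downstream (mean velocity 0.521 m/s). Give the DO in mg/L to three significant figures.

DO ≈ 7.37 mg/L

Travel time t = x/v = 16.6 km / (0.521 m/s) = 16600 m / 0.521 m/s = 31860 s = 0.3688 d.
k_1 L₀/(k_2−k_1) = 0.435×16.9/(2.07−0.435) = 7.351/1.635 = 4.496 mg/L.
e^(−k_1 t) = e^(−0.435×0.3688) = 0.8518; e^(−k_2 t) = e^(−2.07×0.3688) = 0.4661.
D = 4.496 × (0.8518 − 0.4661) + 3.43 × 0.4661 = 1.734 + 1.599 = 3.333 mg/L.
DO = C_s − D = 10.7 − 3.333 = 7.367 mg/L.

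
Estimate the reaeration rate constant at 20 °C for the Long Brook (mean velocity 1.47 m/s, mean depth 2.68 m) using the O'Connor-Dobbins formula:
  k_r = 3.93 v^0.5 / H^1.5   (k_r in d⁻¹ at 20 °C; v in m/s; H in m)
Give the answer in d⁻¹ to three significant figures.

k_r ≈ 1.09 d⁻¹

k_r = 3.93 × 1.47^0.5 / 2.68^1.5 = 3.93 × 1.212 / 4.387 = 1.086 d⁻¹.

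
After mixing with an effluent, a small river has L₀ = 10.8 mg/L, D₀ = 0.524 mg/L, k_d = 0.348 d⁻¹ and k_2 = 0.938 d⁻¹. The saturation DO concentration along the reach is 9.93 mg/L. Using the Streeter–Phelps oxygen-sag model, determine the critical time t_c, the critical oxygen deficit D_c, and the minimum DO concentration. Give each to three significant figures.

With k_2/k_d = 2.695 and 1 − D₀(k_2−k_d)/(k_d L₀) = 0.9177,
t_c = ln(2.695 × 0.9177) / (0.938 − 0.348) = ln(2.474) / 0.5900 = 0.9057/0.5900 = 1.535 d.
D_c = (k_d/k_2) L₀ e^(−k_d t_c) = (0.348/0.938) × 10.8 × e^(−0.348×1.535) = 0.3710 × 10.8 × 0.5861 = 2.349 mg/L.
Minimum DO = C_s − D_c = 9.93 − 2.349 = 7.581 mg/L.

t_c ≈ 1.54 d; D_c ≈ 2.35 mg/L; min DO ≈ 7.58 mg/L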